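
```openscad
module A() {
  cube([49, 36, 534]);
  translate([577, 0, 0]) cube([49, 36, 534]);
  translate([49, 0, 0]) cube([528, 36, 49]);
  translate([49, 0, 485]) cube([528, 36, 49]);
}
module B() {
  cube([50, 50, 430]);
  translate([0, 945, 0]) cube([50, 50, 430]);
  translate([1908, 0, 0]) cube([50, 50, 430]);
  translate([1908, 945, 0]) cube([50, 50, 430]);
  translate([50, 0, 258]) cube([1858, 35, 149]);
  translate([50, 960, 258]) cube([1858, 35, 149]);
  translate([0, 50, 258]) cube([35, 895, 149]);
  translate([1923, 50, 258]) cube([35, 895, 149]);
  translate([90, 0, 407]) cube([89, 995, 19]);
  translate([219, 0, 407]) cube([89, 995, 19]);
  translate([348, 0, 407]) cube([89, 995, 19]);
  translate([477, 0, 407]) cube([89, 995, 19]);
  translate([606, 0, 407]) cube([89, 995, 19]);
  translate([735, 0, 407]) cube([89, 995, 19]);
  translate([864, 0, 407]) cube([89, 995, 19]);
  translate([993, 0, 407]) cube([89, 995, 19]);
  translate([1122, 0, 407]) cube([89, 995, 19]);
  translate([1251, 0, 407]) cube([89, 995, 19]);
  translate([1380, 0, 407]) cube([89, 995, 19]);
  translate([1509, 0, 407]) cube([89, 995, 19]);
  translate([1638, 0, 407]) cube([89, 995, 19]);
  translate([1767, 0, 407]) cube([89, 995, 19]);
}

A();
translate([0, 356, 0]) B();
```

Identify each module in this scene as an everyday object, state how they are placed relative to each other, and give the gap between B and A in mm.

The bed frame's nearest face is 320 mm from the picture frame's +y face.

A is a picture frame. B is a bed frame. The bed frame is on the floor beside the picture frame on its +y side. The gap between the bed frame and the picture frame is 320 mm.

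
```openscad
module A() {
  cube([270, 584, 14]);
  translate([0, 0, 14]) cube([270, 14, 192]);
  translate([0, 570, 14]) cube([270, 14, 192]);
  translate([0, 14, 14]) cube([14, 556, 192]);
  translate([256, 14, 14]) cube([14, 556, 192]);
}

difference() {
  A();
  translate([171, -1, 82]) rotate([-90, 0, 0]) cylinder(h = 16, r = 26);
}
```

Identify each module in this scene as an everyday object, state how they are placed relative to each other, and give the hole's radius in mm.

A is an open box. The open box has a circular hole through its front wall. The hole's radius is 26 mm.

The subtracted cylinder has r = 26 mm.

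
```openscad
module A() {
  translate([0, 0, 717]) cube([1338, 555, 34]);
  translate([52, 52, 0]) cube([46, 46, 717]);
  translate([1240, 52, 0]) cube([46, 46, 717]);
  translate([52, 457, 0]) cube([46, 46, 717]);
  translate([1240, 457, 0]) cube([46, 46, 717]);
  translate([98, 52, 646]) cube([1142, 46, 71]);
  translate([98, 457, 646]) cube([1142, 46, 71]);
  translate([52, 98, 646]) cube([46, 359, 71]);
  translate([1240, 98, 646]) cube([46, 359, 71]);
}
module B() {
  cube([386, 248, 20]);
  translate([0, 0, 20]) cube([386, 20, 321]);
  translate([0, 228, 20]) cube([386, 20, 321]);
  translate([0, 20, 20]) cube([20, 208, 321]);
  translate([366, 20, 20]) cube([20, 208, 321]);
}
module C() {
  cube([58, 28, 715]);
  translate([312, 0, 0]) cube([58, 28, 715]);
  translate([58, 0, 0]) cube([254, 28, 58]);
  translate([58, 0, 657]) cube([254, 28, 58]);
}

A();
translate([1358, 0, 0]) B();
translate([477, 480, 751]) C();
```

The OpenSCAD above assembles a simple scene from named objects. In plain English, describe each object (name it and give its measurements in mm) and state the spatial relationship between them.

A is a table: top 1338 mm (x) × 555 mm (y), 34 mm thick, upper face at z = 751 mm, on four 46×46 mm square legs, each inset 52 mm from the nearest pair of top edges, running from z = 0 to the bottom of the top. Four apron rails, 46 mm thick and 71 mm tall, run between adjacent legs with their top edges flush with the underside of the top and their outer faces flush with the legs' outer faces.

B is an open-topped rectangular box: outside dimensions 386×248×341 mm, with a uniform wall and base thickness of 20 mm. The base is a full 386×248 slab on the floor; four walls sit on top of the base. The front and back walls (the −y and +y sides) span the full width; the two side walls fit between them.

C is a rectangular picture frame lying in the x–z plane (depth along y). The opening is 254 mm wide (x) by 599 mm tall (z), surrounded by a border 58 mm wide on all four sides. The frame is 28 mm deep and is made of two full-height vertical stiles with two horizontal rails fitted between them.

The open box is on the floor beside the table on its +x side. The picture frame is on top of the table.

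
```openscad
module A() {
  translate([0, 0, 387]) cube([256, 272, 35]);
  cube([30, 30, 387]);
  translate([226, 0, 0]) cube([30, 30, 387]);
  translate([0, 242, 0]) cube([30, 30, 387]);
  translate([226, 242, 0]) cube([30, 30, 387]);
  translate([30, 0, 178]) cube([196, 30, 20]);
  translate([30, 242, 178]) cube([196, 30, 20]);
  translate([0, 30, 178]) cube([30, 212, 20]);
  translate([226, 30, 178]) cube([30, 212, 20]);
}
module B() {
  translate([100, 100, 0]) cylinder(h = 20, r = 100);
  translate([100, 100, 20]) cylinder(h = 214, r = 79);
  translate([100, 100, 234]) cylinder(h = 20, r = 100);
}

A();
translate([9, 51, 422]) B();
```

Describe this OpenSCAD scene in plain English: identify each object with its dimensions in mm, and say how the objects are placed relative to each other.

A is a four-legged stool. The seat is a 256×272×35 mm slab whose top surface is at z = 422 mm; four square legs, each 30×30 mm in cross-section, run from the floor (z = 0) to the underside of the seat, each flush with a corner of the seat. Four stretchers, 30 mm wide and 20 mm tall, connect adjacent legs with their undersides at z = 178 mm, each running between the inner faces of the legs it joins and aligned with the legs' outer faces on the other axis.

B is a spool: two coaxial disc flanges of radius 100 mm and thickness 20 mm, joined by a core cylinder of radius 79 mm and height 214 mm. The lower flange rests on z = 0 and the three cylinders share a vertical axis.

The spool is on top of the stool.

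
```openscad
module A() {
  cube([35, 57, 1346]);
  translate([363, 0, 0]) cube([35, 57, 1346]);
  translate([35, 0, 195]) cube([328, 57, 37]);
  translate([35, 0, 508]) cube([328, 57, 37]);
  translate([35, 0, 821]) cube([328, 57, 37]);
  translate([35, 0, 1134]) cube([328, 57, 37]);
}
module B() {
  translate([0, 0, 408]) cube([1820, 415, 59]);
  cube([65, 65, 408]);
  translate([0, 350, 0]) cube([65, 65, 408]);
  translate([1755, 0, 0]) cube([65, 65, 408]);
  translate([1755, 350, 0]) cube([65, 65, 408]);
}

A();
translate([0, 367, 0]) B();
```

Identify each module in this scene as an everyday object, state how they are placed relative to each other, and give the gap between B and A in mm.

The bench's nearest face is 310 mm from the ladder's +y face.

A is a ladder. B is a bench. The bench is on the floor beside the ladder on its +y side. The gap between the bench and the ladder is 310 mm.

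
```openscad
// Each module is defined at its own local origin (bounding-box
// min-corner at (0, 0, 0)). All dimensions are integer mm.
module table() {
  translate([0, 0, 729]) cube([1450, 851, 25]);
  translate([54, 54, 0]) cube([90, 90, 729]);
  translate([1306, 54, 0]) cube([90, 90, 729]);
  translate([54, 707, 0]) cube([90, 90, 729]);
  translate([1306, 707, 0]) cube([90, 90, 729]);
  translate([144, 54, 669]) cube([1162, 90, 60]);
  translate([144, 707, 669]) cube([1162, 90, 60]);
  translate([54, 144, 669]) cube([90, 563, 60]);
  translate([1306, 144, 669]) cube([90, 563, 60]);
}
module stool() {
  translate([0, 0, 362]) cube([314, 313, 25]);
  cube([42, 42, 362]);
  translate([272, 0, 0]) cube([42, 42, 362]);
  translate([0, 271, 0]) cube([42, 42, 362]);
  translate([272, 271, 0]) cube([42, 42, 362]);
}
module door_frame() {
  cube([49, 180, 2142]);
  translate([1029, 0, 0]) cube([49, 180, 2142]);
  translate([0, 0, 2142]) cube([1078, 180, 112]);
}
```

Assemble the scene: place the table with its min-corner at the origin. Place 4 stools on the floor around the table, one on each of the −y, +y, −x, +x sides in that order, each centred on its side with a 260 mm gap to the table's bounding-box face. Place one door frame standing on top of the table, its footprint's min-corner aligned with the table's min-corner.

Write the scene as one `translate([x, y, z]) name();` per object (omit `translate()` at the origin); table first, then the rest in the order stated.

table();
translate([568, -573, 0]) stool();
translate([568, 1111, 0]) stool();
translate([-574, 269, 0]) stool();
translate([1710, 269, 0]) stool();
translate([0, 0, 754]) door_frame();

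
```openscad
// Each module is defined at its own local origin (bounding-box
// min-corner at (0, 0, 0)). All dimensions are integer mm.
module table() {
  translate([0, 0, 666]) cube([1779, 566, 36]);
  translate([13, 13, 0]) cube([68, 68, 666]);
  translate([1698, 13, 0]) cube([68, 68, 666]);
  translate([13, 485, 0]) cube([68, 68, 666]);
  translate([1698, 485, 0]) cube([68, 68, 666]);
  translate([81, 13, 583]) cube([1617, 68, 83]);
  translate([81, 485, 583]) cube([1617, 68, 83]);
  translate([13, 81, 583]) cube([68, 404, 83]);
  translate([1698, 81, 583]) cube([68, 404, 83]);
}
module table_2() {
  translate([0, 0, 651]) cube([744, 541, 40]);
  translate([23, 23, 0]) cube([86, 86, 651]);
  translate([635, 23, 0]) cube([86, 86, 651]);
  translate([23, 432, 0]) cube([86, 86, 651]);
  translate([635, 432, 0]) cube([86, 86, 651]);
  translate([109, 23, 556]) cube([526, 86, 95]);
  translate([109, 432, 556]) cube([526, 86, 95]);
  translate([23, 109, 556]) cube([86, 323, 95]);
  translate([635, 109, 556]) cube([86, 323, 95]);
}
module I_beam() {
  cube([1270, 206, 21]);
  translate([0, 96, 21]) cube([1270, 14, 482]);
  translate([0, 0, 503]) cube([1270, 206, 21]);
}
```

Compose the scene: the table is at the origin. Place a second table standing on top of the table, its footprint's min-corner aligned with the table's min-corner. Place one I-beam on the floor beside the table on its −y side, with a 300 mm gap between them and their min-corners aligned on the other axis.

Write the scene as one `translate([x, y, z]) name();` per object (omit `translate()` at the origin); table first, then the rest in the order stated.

table();
translate([0, 0, 702]) table_2();
translate([0, -506, 0]) I_beam();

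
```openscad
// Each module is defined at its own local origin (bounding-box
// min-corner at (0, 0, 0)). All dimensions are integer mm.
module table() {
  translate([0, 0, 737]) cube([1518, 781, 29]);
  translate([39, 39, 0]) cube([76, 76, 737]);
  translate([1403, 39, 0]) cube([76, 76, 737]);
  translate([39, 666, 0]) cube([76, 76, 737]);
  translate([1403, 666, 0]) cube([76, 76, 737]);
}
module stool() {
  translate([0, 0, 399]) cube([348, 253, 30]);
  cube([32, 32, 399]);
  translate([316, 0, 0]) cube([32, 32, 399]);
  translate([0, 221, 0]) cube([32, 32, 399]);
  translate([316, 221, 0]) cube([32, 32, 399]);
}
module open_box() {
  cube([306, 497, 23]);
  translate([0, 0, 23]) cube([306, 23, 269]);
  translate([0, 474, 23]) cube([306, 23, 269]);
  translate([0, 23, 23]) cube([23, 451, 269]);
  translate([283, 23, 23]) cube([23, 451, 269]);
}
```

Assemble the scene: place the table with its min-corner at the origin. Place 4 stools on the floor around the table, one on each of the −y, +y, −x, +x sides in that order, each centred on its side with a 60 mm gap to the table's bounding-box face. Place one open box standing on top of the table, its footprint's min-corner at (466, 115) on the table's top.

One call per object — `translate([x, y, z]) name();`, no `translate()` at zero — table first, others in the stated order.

table();
translate([585, -313, 0]) stool();
translate([585, 841, 0]) stool();
translate([-408, 264, 0]) stool();
translate([1578, 264, 0]) stool();
translate([466, 115, 766]) open_box();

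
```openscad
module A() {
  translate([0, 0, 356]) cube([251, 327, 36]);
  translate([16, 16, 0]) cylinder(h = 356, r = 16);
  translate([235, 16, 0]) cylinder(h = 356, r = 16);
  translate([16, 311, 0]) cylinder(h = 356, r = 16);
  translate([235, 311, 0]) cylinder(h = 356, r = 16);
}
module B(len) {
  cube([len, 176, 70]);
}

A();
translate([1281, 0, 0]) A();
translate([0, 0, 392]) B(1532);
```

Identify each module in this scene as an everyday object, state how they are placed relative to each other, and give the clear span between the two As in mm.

A is a stool. B is a beam. A beam spans the tops of two stools. The clear span between the two stools is 1030 mm.

Second stool starts at x = 1281; first ends at x = 251; clear span = 1281 − 251 = 1030 mm.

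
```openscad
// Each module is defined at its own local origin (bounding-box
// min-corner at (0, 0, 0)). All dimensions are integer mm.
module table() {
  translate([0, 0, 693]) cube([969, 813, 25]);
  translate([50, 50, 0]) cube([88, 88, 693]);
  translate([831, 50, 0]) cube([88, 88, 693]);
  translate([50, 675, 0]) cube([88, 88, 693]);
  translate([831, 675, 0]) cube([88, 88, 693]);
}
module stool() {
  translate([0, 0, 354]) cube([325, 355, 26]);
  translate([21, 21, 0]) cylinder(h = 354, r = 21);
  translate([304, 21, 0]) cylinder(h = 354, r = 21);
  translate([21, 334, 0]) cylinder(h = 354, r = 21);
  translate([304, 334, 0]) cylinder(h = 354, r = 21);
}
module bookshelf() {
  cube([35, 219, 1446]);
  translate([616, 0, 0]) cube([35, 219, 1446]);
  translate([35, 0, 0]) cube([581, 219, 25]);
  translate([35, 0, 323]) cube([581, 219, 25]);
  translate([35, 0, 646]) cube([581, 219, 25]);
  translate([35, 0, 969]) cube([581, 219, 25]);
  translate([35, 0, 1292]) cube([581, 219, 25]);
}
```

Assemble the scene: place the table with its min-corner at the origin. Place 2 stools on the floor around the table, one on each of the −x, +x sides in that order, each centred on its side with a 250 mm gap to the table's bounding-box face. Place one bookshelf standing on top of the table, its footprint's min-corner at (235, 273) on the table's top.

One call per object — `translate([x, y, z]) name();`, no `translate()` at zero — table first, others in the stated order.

table();
translate([-575, 229, 0]) stool();
translate([1219, 229, 0]) stool();
translate([235, 273, 718]) bookshelf();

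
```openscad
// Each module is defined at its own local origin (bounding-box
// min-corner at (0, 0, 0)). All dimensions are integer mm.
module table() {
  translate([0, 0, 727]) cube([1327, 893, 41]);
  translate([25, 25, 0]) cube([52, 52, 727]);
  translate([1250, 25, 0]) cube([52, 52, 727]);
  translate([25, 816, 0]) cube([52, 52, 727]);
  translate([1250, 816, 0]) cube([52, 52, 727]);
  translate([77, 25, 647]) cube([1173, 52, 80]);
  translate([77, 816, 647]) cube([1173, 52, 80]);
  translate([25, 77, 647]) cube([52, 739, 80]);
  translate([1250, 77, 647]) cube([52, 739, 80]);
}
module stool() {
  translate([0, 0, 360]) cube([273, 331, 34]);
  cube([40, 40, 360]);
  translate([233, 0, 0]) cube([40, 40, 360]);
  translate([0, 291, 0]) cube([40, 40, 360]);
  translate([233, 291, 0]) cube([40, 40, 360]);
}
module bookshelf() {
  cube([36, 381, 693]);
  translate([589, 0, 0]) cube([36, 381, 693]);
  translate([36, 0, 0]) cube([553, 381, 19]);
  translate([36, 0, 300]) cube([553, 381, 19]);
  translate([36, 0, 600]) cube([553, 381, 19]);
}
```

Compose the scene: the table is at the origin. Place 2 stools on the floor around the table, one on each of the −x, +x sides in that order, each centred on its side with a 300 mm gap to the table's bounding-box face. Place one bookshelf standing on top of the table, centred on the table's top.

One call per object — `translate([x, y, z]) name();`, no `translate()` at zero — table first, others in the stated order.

table();
translate([-573, 281, 0]) stool();
translate([1627, 281, 0]) stool();
translate([351, 256, 768]) bookshelf();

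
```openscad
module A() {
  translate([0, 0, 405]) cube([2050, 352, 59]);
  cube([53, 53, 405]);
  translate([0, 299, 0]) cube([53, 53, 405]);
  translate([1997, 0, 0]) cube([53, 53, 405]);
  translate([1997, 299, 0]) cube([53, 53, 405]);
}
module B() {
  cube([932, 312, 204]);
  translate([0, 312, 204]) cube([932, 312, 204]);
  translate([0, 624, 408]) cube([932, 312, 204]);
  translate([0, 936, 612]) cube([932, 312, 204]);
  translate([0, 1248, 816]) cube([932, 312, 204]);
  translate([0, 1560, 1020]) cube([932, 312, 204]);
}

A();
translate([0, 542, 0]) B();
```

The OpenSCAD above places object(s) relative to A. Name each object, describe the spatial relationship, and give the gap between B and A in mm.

A is a bench. B is a staircase. The staircase is on the floor beside the bench on its +y side. The gap between the staircase and the bench is 190 mm.

The staircase's nearest face is 190 mm from the bench's +y face.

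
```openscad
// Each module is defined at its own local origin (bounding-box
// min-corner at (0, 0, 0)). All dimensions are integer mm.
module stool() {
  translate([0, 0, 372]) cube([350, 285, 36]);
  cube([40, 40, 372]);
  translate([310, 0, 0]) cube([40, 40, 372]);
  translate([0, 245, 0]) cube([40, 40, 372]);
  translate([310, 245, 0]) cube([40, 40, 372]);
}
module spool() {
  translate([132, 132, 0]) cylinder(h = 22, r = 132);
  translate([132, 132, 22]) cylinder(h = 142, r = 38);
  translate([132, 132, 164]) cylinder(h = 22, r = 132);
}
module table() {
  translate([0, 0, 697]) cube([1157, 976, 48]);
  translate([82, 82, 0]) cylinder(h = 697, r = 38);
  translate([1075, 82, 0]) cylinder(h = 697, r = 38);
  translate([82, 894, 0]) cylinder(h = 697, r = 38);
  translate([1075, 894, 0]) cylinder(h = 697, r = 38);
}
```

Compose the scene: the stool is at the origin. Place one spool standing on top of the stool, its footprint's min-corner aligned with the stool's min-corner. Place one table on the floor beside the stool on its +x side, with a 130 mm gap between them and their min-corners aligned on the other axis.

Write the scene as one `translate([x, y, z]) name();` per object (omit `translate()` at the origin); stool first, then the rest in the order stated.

stool();
translate([0, 0, 408]) spool();
translate([480, 0, 0]) table();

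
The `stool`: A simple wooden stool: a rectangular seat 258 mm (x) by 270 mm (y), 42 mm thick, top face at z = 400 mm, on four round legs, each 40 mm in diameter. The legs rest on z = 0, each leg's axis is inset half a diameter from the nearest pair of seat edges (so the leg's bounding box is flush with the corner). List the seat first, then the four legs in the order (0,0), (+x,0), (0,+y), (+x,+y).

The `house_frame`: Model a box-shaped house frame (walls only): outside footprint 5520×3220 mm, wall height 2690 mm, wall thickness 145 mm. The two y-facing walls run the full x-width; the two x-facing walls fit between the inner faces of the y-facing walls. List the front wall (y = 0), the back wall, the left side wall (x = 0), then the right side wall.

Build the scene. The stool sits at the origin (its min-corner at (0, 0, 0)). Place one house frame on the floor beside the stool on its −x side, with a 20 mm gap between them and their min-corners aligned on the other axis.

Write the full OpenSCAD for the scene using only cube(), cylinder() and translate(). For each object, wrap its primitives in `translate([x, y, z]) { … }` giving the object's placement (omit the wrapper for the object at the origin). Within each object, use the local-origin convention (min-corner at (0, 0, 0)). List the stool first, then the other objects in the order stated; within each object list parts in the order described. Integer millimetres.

translate([0, 0, 358]) cube([258, 270, 42]);
translate([20, 20, 0]) cylinder(h = 358, r = 20);
translate([238, 20, 0]) cylinder(h = 358, r = 20);
translate([20, 250, 0]) cylinder(h = 358, r = 20);
translate([238, 250, 0]) cylinder(h = 358, r = 20);
translate([-5540, 0, 0]) {
  cube([5520, 145, 2690]);
  translate([0, 3075, 0]) cube([5520, 145, 2690]);
  translate([0, 145, 0]) cube([145, 2930, 2690]);
  translate([5375, 145, 0]) cube([145, 2930, 2690]);
}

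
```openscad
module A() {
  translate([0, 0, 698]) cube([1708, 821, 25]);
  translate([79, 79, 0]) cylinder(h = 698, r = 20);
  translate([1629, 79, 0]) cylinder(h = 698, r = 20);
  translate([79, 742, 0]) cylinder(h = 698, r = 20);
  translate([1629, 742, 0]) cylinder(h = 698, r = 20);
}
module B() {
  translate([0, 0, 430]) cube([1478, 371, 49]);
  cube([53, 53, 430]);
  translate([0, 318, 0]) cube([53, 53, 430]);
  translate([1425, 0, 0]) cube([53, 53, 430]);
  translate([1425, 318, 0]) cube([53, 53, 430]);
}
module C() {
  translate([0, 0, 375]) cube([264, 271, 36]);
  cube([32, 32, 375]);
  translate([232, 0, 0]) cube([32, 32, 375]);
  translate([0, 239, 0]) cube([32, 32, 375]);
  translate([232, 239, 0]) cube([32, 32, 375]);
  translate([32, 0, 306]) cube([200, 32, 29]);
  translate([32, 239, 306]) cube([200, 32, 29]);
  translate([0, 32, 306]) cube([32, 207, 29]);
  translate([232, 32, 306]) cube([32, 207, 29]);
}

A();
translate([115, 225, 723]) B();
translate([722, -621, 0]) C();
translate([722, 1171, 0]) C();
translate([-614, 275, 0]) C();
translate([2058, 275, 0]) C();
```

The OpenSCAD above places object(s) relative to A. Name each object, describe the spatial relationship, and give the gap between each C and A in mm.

Each stool's nearest face is 350 mm from the table's bounding box.

A is a table. B is a bench. C is a stool. The bench is on top of the table, centred. Four stools sit around the table at the −y, +y, −x, +x sides. The gap between each stool and the table is 350 mm.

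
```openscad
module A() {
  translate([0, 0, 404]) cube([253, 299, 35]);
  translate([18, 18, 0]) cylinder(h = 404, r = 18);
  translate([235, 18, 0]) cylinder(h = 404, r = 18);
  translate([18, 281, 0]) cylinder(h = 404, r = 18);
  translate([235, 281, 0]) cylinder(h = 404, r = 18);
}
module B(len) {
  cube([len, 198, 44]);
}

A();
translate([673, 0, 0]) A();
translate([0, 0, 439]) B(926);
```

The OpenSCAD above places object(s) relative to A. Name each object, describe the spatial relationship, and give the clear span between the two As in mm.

Second stool starts at x = 673; first ends at x = 253; clear span = 673 − 253 = 420 mm.

A is a stool. B is a beam. A beam spans the tops of two stools. The clear span between the two stools is 420 mm.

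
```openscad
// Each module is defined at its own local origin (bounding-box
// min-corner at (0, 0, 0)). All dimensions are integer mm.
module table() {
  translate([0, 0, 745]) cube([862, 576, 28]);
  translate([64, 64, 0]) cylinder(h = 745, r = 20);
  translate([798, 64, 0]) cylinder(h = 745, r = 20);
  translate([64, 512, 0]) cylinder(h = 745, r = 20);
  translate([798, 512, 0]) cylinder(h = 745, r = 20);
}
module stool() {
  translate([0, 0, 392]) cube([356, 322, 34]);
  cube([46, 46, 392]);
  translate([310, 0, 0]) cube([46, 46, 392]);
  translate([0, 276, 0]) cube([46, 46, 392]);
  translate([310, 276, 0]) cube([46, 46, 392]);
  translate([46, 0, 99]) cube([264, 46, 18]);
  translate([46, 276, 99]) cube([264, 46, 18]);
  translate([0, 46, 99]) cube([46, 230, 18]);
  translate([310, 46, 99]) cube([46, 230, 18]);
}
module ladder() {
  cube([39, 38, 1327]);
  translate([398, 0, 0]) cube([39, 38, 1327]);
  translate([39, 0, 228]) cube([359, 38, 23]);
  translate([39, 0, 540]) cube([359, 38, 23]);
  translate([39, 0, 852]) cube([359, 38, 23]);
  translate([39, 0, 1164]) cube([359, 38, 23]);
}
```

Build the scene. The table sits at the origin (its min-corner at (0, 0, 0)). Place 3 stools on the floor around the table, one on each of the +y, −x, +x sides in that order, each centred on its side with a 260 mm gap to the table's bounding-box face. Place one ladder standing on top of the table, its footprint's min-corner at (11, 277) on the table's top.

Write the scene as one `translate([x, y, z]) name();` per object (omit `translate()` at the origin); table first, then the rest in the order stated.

table();
translate([253, 836, 0]) stool();
translate([-616, 127, 0]) stool();
translate([1122, 127, 0]) stool();
translate([11, 277, 773]) ladder();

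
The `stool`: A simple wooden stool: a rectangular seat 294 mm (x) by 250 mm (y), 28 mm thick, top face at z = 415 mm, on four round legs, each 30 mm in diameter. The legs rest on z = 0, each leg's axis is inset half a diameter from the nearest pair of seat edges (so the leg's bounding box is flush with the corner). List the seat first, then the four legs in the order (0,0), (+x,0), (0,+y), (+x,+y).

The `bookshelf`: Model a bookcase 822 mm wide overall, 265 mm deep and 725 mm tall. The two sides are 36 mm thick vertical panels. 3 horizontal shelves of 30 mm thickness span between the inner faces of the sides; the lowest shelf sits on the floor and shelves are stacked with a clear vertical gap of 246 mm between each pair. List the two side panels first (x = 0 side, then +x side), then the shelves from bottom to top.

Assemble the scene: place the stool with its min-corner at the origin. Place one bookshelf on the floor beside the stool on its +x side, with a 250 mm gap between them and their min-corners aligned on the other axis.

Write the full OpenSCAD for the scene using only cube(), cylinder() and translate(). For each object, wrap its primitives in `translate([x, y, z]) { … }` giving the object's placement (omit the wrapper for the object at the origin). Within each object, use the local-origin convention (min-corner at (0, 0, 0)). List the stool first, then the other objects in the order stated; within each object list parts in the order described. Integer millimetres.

translate([0, 0, 387]) cube([294, 250, 28]);
translate([15, 15, 0]) cylinder(h = 387, r = 15);
translate([279, 15, 0]) cylinder(h = 387, r = 15);
translate([15, 235, 0]) cylinder(h = 387, r = 15);
translate([279, 235, 0]) cylinder(h = 387, r = 15);
translate([544, 0, 0]) {
  cube([36, 265, 725]);
  translate([786, 0, 0]) cube([36, 265, 725]);
  translate([36, 0, 0]) cube([750, 265, 30]);
  translate([36, 0, 276]) cube([750, 265, 30]);
  translate([36, 0, 552]) cube([750, 265, 30]);
}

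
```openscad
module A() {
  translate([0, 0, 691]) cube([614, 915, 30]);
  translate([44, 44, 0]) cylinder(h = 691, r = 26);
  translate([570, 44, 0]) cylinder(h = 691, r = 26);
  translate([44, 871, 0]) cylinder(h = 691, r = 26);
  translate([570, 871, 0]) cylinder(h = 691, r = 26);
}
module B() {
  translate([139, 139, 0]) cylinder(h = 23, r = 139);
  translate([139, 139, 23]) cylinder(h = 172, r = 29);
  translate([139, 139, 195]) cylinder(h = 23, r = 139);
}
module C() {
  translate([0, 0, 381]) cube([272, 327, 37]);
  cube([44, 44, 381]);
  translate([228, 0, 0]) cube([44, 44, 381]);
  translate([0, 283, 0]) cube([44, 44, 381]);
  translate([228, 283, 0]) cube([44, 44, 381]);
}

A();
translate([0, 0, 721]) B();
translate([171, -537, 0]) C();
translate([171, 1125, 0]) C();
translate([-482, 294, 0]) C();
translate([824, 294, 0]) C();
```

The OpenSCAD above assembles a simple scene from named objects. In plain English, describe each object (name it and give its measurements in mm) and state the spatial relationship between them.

A is a rectangular dining table. The top is 614×915×30 mm with its upper surface at z = 721 mm. It stands on four round legs of 52 mm diameter, each leg's bounding box inset 18 mm from the nearest pair of top edges, running from the floor to the underside of the top.

B is a spool: two coaxial disc flanges of radius 139 mm and thickness 23 mm, joined by a core cylinder of radius 29 mm and height 172 mm. The lower flange rests on z = 0 and the three cylinders share a vertical axis.

C is a simple wooden stool: a rectangular seat 272 mm (x) by 327 mm (y), 37 mm thick, top face at z = 418 mm, on four square legs, each 44×44 mm in cross-section. The legs rest on z = 0, each flush with a corner of the seat.

The spool is on top of the table. Four stools sit around the table at the −y, +y, −x, +x sides.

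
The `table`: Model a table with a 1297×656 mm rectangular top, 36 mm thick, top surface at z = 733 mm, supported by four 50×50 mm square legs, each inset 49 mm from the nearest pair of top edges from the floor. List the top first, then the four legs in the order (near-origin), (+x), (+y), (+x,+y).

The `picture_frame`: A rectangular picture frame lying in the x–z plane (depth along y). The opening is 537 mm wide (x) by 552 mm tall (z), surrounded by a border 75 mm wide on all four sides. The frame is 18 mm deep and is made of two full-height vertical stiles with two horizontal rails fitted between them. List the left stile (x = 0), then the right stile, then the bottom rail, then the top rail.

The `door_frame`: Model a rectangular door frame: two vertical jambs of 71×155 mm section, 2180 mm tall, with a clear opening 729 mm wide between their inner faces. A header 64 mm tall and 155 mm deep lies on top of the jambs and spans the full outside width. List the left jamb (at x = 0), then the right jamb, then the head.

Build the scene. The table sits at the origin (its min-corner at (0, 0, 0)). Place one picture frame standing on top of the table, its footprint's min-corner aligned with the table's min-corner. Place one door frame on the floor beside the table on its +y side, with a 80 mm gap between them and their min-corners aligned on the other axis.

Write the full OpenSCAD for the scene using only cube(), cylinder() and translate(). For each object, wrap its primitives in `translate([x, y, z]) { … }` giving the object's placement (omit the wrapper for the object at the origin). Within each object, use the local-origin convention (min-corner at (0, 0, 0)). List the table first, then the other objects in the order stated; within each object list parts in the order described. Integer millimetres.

translate([0, 0, 697]) cube([1297, 656, 36]);
translate([49, 49, 0]) cube([50, 50, 697]);
translate([1198, 49, 0]) cube([50, 50, 697]);
translate([49, 557, 0]) cube([50, 50, 697]);
translate([1198, 557, 0]) cube([50, 50, 697]);
translate([0, 0, 733]) {
  cube([75, 18, 702]);
  translate([612, 0, 0]) cube([75, 18, 702]);
  translate([75, 0, 0]) cube([537, 18, 75]);
  translate([75, 0, 627]) cube([537, 18, 75]);
}
translate([0, 736, 0]) {
  cube([71, 155, 2180]);
  translate([800, 0, 0]) cube([71, 155, 2180]);
  translate([0, 0, 2180]) cube([871, 155, 64]);
}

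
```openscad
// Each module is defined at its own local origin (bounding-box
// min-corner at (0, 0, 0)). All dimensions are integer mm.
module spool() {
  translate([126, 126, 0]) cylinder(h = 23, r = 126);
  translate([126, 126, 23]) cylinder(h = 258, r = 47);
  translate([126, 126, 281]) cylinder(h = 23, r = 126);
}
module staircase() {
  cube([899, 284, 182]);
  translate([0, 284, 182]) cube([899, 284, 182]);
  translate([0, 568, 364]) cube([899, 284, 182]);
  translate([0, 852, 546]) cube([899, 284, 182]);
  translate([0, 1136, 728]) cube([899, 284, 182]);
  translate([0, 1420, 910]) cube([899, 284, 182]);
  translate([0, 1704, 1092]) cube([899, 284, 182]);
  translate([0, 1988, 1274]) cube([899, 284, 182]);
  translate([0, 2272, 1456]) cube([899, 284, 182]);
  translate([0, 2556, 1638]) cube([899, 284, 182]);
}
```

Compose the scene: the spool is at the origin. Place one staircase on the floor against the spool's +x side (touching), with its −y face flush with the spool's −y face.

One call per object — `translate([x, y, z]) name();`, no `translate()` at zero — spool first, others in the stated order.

spool();
translate([252, 0, 0]) staircase();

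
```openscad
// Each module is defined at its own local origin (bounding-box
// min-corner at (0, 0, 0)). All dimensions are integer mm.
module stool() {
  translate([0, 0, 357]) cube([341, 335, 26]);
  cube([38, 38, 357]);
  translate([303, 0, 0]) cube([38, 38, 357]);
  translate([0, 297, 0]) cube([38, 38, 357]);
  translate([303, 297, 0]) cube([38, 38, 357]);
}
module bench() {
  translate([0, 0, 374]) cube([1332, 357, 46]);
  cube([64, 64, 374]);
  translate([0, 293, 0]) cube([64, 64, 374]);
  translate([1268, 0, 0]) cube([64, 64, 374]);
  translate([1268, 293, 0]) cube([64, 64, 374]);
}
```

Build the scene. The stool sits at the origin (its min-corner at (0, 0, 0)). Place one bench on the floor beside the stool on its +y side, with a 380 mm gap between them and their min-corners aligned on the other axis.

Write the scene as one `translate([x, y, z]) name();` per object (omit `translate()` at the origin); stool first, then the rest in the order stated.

stool();
translate([0, 715, 0]) bench();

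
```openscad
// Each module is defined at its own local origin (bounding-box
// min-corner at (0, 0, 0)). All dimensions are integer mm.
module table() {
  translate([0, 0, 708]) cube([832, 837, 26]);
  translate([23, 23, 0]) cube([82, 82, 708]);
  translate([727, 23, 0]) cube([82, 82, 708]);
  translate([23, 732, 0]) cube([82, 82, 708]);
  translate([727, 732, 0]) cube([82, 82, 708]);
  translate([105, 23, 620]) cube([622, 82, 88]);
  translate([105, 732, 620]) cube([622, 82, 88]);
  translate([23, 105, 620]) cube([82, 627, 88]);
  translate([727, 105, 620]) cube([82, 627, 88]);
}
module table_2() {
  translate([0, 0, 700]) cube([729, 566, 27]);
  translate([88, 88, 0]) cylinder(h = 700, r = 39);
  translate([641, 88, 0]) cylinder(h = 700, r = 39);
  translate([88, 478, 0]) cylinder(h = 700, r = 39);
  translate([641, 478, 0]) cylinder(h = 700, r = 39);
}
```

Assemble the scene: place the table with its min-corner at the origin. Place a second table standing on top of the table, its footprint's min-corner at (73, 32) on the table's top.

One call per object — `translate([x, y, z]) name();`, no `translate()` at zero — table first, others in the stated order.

table();
translate([73, 32, 734]) table_2();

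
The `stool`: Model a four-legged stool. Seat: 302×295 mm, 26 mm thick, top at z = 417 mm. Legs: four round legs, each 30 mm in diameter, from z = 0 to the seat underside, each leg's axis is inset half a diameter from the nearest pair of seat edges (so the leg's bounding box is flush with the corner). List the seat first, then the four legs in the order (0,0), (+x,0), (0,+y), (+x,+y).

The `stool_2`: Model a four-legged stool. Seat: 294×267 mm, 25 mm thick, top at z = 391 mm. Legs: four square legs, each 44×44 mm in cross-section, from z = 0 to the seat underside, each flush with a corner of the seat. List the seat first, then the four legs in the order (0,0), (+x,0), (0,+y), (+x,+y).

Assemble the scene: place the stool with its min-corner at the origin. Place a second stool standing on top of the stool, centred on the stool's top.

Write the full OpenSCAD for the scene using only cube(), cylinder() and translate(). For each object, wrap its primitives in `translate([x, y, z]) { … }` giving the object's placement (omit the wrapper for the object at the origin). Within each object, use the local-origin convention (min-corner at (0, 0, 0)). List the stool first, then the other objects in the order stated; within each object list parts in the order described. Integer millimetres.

translate([0, 0, 391]) cube([302, 295, 26]);
translate([15, 15, 0]) cylinder(h = 391, r = 15);
translate([287, 15, 0]) cylinder(h = 391, r = 15);
translate([15, 280, 0]) cylinder(h = 391, r = 15);
translate([287, 280, 0]) cylinder(h = 391, r = 15);
translate([4, 14, 417]) {
  translate([0, 0, 366]) cube([294, 267, 25]);
  cube([44, 44, 366]);
  translate([250, 0, 0]) cube([44, 44, 366]);
  translate([0, 223, 0]) cube([44, 44, 366]);
  translate([250, 223, 0]) cube([44, 44, 366]);
}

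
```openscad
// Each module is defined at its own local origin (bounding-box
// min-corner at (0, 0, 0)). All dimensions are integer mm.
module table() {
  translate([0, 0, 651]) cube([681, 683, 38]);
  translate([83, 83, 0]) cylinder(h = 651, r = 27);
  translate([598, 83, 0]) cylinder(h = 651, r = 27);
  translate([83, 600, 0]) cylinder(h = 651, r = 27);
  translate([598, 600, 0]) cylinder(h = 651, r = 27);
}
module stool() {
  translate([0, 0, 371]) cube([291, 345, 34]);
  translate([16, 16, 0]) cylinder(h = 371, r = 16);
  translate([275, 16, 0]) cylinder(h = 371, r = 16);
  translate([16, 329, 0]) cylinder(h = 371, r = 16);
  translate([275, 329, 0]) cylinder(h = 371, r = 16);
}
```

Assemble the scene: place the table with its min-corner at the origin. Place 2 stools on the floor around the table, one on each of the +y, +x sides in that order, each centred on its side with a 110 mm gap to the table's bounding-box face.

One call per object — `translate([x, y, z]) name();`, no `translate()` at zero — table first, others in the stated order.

table();
translate([195, 793, 0]) stool();
translate([791, 169, 0]) stool();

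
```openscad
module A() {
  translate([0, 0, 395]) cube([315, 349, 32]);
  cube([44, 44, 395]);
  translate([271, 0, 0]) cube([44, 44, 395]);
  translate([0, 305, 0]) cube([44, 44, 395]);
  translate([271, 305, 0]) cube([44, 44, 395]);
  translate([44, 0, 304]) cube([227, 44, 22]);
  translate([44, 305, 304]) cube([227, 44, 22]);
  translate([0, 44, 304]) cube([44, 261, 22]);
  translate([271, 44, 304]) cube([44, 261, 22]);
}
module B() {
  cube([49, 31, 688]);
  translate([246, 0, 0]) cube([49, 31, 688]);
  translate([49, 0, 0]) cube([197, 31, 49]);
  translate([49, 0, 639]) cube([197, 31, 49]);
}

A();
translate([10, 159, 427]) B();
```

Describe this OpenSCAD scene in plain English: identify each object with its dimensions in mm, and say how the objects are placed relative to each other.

A is a four-legged stool. The seat is 315×349 mm, 32 mm thick, top at z = 427 mm. It stands on four square legs, each 44×44 mm in cross-section, from z = 0 to the seat underside, each flush with a corner of the seat. Four stretchers, 44 mm wide and 22 mm tall, connect adjacent legs with their undersides at z = 304 mm, each running between the inner faces of the legs it joins and aligned with the legs' outer faces on the other axis.

B is a rectangular picture frame lying in the x–z plane (depth along y). The opening is 197 mm wide (x) by 590 mm tall (z), surrounded by a border 49 mm wide on all four sides. The frame is 31 mm deep and is made of two full-height vertical stiles with two horizontal rails fitted between them.

The picture frame is on top of the stool, centred.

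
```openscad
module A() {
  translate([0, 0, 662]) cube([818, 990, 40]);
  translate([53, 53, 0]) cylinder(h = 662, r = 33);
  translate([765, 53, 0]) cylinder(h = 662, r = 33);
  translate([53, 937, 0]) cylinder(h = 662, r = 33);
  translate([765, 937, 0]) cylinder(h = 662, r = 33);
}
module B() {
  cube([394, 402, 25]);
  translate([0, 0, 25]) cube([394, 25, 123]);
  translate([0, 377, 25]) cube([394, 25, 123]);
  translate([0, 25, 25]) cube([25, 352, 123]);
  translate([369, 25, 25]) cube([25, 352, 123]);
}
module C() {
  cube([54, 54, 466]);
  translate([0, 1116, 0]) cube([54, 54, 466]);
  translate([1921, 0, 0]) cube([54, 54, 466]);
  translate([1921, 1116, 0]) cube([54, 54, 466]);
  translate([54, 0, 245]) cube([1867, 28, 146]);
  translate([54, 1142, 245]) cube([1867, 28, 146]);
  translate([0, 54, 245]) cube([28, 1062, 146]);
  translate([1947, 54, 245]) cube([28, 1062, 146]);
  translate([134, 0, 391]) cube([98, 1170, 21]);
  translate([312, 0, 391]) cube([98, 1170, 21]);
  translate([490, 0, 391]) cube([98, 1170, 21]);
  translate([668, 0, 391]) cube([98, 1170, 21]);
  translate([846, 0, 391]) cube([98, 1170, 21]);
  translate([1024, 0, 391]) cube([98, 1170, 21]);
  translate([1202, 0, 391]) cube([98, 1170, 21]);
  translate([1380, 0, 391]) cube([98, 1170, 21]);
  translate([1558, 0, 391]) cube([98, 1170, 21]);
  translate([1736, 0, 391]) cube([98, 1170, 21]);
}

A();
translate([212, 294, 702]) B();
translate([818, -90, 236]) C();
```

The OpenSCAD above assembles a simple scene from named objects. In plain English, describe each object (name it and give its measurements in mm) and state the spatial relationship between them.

A is a table with a 818×990 mm rectangular top, 40 mm thick, top surface at z = 702 mm, supported by four round legs of 66 mm diameter, each leg's bounding box inset 20 mm from the nearest pair of top edges, running from the floor.

B is an open storage box with external size 394×402×148 mm and wall thickness 25 mm (the base is also 25 mm thick). The base covers the whole footprint; the four walls stand on the base, with the y-facing walls full-width and the x-facing walls fitting between their inner faces.

C is a bed frame 1975 mm long (x) by 1170 mm wide (y). Four 54×54 mm corner posts, 466 mm tall, at the corners of the footprint. Four rails of 28 mm thickness and 146 mm height run between adjacent posts with their undersides at z = 245 mm, their outer faces flush with the outside of the frame (the two x-running rails run between the posts' inner faces; the two y-running rails run between the posts' inner faces). 10 slats, each 98 mm wide (x) and 21 mm thick, lie across the top of the two x-running rails, running the full 1170 mm width of the frame in y; the slats are evenly spaced along x between the inner faces of the end posts with equal gaps (rounded down to the nearest mm) at the −x end and between each pair — any rounding remainder accumulates at the +x end.

The open box is on top of the table, centred. The bed frame is beside the table with their tops flush at z = 702.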